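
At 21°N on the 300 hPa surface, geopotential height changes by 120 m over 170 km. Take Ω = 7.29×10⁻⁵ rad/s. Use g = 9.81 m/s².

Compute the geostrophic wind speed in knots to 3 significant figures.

Coriolis parameter at 21°N:
f = 2Ω sin φ = 2 × 7.29×10⁻⁵ × sin 21° = 5.23×10⁻⁵ s⁻¹
Height gradient: |∂Z/∂n| = 120 m / 170000 m = 7.06×10⁻⁴
On a pressure surface, geostrophic balance gives V_g = (g/f)|∂Z/∂n|:
V_g = 9.81 × 7.06×10⁻⁴ / 5.23×10⁻⁵ = 133 m/s
Converting: 133 m/s × 1.944 = 258 knots

258 knots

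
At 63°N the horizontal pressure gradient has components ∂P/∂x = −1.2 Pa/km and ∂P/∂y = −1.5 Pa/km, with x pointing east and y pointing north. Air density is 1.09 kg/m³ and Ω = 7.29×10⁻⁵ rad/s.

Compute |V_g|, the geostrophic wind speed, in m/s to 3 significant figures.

13.6 m/s

Coriolis parameter at 63°N:
f = 2Ω sin φ = 2 × 7.29×10⁻⁵ × sin 63° = 1.30×10⁻⁴ s⁻¹
Component geostrophic relations (x east, y north):
u_g = −(1/(fρ)) ∂P/∂y,  v_g = (1/(fρ)) ∂P/∂x
u_g = −(−1.5×10⁻³)/(1.30×10⁻⁴ × 1.09) = 10.6 m/s;  v_g = (−1.2×10⁻³)/(1.30×10⁻⁴ × 1.09) = −8.47 m/s
|V_g| = √(u_g² + v_g²) = 13.6 m/s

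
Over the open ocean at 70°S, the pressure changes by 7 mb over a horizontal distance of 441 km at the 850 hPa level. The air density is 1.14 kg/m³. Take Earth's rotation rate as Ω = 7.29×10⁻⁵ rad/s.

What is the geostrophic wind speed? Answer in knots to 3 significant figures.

19.8 knots

Coriolis parameter at 70°S:
f = 2Ω sin φ = 2 × 7.29×10⁻⁵ × sin 70° = 1.37×10⁻⁴ s⁻¹
Pressure gradient: |∂P/∂n| = 700 Pa / 441000 m = 1.59×10⁻³ Pa/m
Geostrophic balance (pressure-gradient force = Coriolis force):
V_g = (1/(fρ)) |∂P/∂n| = 1.59×10⁻³ / (1.37×10⁻⁴ × 1.14) = 10.2 m/s
Converting: 10.2 m/s × 1.944 = 19.8 knots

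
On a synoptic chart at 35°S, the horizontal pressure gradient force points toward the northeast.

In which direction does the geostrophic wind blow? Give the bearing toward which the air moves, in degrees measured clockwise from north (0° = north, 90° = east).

The pressure-gradient force points toward the northeast (bearing 045°).
Geostrophic balance: in the Southern Hemisphere the Coriolis force deflects motion to the left, so the geostrophic wind blows 90° to the left of the pressure-gradient force (low pressure on the right).
Rotating 045° by 90° counterclockwise gives 315° — the wind blows toward the northwest.

315°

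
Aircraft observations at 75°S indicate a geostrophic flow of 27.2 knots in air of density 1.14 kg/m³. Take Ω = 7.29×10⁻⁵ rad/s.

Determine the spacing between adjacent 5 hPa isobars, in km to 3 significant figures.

Coriolis parameter at 75°S:
f = 2Ω sin φ = 2 × 7.29×10⁻⁵ × sin 75° = 1.41×10⁻⁴ s⁻¹
Wind speed in SI: 27.2 knots = 14.0 m/s
Geostrophic balance rearranged: |∂P/∂n| = f ρ V_g
|∂P/∂n| = 1.41×10⁻⁴ × 1.14 × 14.0 = 2.25×10⁻³ Pa/m
Isobar spacing: Δn = ΔP/|∂P/∂n| = 500 Pa / 2.25×10⁻³ Pa/m = 222565 m ≈ 223 km

223 km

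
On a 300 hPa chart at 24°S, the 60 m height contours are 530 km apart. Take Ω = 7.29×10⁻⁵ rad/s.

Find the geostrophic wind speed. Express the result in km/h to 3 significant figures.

67.4 km/h

Coriolis parameter at 24°S:
f = 2Ω sin φ = 2 × 7.29×10⁻⁵ × sin 24° = 5.93×10⁻⁵ s⁻¹
Height gradient: |∂Z/∂n| = 60 m / 530000 m = 1.13×10⁻⁴
On a pressure surface, geostrophic balance gives V_g = (g/f)|∂Z/∂n|:
V_g = 9.81 × 1.13×10⁻⁴ / 5.93×10⁻⁵ = 18.7 m/s
Converting: 18.7 m/s × 3.6 = 67.4 km/h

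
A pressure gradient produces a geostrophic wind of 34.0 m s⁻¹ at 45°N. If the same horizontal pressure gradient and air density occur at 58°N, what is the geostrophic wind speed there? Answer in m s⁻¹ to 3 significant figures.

With the same pressure gradient and density, V_g ∝ 1/f ∝ 1/sin φ.
V₂ = V₁ · sin φ₁ / sin φ₂ = 34.0 × sin 45° / sin 58°
V₂ = 34.0 × 0.7071/0.8480 = 28.3 m s⁻¹

28.3 m s⁻¹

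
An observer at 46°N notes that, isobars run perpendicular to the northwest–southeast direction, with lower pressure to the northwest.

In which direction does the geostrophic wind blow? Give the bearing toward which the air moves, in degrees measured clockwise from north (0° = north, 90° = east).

The pressure-gradient force points toward the northwest (bearing 315°).
Geostrophic balance: in the Northern Hemisphere the Coriolis force deflects motion to the right, so the geostrophic wind blows 90° to the right of the pressure-gradient force (low pressure on the left).
Rotating 315° by 90° clockwise gives 045° — the wind blows toward the northeast.

045°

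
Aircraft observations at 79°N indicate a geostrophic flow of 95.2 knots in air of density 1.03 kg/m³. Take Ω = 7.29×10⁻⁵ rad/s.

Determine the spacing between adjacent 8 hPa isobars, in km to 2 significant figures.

110 km

Coriolis parameter at 79°N:
f = 2Ω sin φ = 2 × 7.29×10⁻⁵ × sin 79° = 1.43×10⁻⁴ s⁻¹
Wind speed in SI: 95.2 knots = 49.0 m/s
Geostrophic balance rearranged: |∂P/∂n| = f ρ V_g
|∂P/∂n| = 1.43×10⁻⁴ × 1.03 × 49.0 = 7.22×10⁻³ Pa/m
Isobar spacing: Δn = ΔP/|∂P/∂n| = 800 Pa / 7.22×10⁻³ Pa/m = 110809 m ≈ 110 km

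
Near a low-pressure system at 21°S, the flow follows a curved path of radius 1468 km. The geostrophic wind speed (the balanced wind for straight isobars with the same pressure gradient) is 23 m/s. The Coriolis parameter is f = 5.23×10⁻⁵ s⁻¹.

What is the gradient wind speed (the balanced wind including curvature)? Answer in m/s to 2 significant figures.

19 m/s

Around a low, centrifugal force acts outward with Coriolis, so pressure-gradient force balances both:
(1/ρ)|∂P/∂n| = fV + V²/R  →  V² + fR·V − fR·V_g = 0
With fR = 5.23×10⁻⁵ × 1468×10³ m = 76.8 m/s:
V = [−fR + √((fR)² + 4 fR V_g)]/2 = [−76.8 + √(76.8² + 4×76.8×23)]/2 = 18.5 m/s
Subgeostrophic (V < V_g = 23 m/s), as expected around a low.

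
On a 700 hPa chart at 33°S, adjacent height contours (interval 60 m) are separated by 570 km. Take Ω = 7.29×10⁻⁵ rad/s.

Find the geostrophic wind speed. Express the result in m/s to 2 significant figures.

13 m/s

Coriolis parameter at 33°S:
f = 2Ω sin φ = 2 × 7.29×10⁻⁵ × sin 33° = 7.94×10⁻⁵ s⁻¹
Height gradient: |∂Z/∂n| = 60 m / 570000 m = 1.05×10⁻⁴
On a pressure surface, geostrophic balance gives V_g = (g/f)|∂Z/∂n|:
V_g = 9.81 × 1.05×10⁻⁴ / 7.94×10⁻⁵ = 13.0 m/s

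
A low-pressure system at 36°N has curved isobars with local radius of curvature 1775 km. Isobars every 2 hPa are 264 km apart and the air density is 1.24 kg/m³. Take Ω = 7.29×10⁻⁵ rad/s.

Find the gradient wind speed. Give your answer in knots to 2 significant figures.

Coriolis parameter at 36°N:
f = 2Ω sin φ = 2 × 7.29×10⁻⁵ × sin 36° = 8.57×10⁻⁵ s⁻¹
Pressure gradient: |∂P/∂n| = 200 Pa / 264000 m = 7.58×10⁻⁴ Pa/m
Geostrophic speed: V_g = |∂P/∂n|/(fρ) = 7.58×10⁻⁴/(8.57×10⁻⁵ × 1.24) = 7.13 m/s
Around a low, centrifugal force acts outward with Coriolis, so pressure-gradient force balances both:
(1/ρ)|∂P/∂n| = fV + V²/R  →  V² + fR·V − fR·V_g = 0
With fR = 8.57×10⁻⁵ × 1775×10³ m = 152 m/s:
V = [−fR + √((fR)² + 4 fR V_g)]/2 = [−152 + √(152² + 4×152×7.13)]/2 = 6.82 m/s
Subgeostrophic (V < V_g = 7.13 m/s), as expected around a low.
Converting: 6.82 m/s × 1.944 = 13 knots

13 knots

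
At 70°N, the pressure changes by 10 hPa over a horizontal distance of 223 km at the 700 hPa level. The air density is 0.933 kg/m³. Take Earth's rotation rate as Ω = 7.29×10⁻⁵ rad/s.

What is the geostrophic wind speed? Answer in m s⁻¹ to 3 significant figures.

Coriolis parameter at 70°N:
f = 2Ω sin φ = 2 × 7.29×10⁻⁵ × sin 70° = 1.37×10⁻⁴ s⁻¹
Pressure gradient: |∂P/∂n| = 1000 Pa / 223000 m = 4.48×10⁻³ Pa/m
Geostrophic balance (pressure-gradient force = Coriolis force):
V_g = (1/(fρ)) |∂P/∂n| = 4.48×10⁻³ / (1.37×10⁻⁴ × 0.933) = 35.1 m/s

35.1 m s⁻¹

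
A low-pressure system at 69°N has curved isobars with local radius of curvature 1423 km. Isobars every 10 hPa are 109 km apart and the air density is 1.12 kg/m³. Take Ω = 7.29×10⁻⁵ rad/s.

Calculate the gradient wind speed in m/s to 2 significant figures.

Coriolis parameter at 69°N:
f = 2Ω sin φ = 2 × 7.29×10⁻⁵ × sin 69° = 1.36×10⁻⁴ s⁻¹
Pressure gradient: |∂P/∂n| = 1000 Pa / 109000 m = 9.17×10⁻³ Pa/m
Geostrophic speed: V_g = |∂P/∂n|/(fρ) = 9.17×10⁻³/(1.36×10⁻⁴ × 1.12) = 60.2 m/s
Around a low, centrifugal force acts outward with Coriolis, so pressure-gradient force balances both:
(1/ρ)|∂P/∂n| = fV + V²/R  →  V² + fR·V − fR·V_g = 0
With fR = 1.36×10⁻⁴ × 1423×10³ m = 194 m/s:
V = [−fR + √((fR)² + 4 fR V_g)]/2 = [−194 + √(194² + 4×194×60.2)]/2 = 48.2 m/s
Subgeostrophic (V < V_g = 60.2 m/s), as expected around a low.

48 m/s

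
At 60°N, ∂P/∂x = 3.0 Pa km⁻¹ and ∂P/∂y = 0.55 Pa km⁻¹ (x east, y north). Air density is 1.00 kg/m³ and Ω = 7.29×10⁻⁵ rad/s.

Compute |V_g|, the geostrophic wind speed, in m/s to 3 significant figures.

24.2 m/s

Coriolis parameter at 60°N:
f = 2Ω sin φ = 2 × 7.29×10⁻⁵ × sin 60° = 1.26×10⁻⁴ s⁻¹
Component geostrophic relations (x east, y north):
u_g = −(1/(fρ)) ∂P/∂y,  v_g = (1/(fρ)) ∂P/∂x
u_g = −(0.55×10⁻³)/(1.26×10⁻⁴ × 1.00) = −4.36 m/s;  v_g = (3.0×10⁻³)/(1.26×10⁻⁴ × 1.00) = 23.8 m/s
|V_g| = √(u_g² + v_g²) = 24.2 m/s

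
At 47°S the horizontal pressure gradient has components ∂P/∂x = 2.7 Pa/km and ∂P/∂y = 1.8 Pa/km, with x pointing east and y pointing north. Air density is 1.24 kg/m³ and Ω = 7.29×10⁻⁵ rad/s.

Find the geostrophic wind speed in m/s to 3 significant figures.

Coriolis parameter at 47°S:
f = 2Ω sin φ = 2 × 7.29×10⁻⁵ × sin 47° = 1.07×10⁻⁴ s⁻¹
In the Southern Hemisphere f is negative: f = −1.07×10⁻⁴ s⁻¹.
Component geostrophic relations (x east, y north):
u_g = −(1/(fρ)) ∂P/∂y,  v_g = (1/(fρ)) ∂P/∂x
u_g = −(1.8×10⁻³)/(−1.07×10⁻⁴ × 1.24) = 13.6 m/s;  v_g = (2.7×10⁻³)/(−1.07×10⁻⁴ × 1.24) = −20.4 m/s
|V_g| = √(u_g² + v_g²) = 24.5 m/s

24.5 m/s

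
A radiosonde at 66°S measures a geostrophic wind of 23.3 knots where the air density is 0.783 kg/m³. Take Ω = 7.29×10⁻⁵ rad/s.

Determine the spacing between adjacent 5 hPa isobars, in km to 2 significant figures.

400 km

Coriolis parameter at 66°S:
f = 2Ω sin φ = 2 × 7.29×10⁻⁵ × sin 66° = 1.33×10⁻⁴ s⁻¹
Wind speed in SI: 23.3 knots = 12.0 m/s
Geostrophic balance rearranged: |∂P/∂n| = f ρ V_g
|∂P/∂n| = 1.33×10⁻⁴ × 0.783 × 12.0 = 1.25×10⁻³ Pa/m
Isobar spacing: Δn = ΔP/|∂P/∂n| = 500 Pa / 1.25×10⁻³ Pa/m = 399969 m ≈ 400 km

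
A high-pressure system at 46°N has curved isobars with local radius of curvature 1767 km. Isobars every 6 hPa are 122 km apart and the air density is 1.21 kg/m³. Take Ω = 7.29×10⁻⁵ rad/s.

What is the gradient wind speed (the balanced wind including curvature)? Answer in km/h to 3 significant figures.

Coriolis parameter at 46°N:
f = 2Ω sin φ = 2 × 7.29×10⁻⁵ × sin 46° = 1.05×10⁻⁴ s⁻¹
Pressure gradient: |∂P/∂n| = 600 Pa / 122000 m = 4.92×10⁻³ Pa/m
Geostrophic speed: V_g = |∂P/∂n|/(fρ) = 4.92×10⁻³/(1.05×10⁻⁴ × 1.21) = 38.8 m/s
Around a high, pressure-gradient force acts outward with centrifugal, so Coriolis balances both:
fV = (1/ρ)|∂P/∂n| + V²/R  →  V² − fR·V + fR·V_g = 0
With fR = 1.05×10⁻⁴ × 1767×10³ m = 185 m/s:
V = [fR − √((fR)² − 4 fR V_g)]/2 = [185 − √(185² − 4×185×38.8)]/2 = 55.2 m/s
Supergeostrophic (V > V_g = 38.8 m/s), as expected around a high.
Converting: 55.2 m/s × 3.6 = 199 km/h

199 km/h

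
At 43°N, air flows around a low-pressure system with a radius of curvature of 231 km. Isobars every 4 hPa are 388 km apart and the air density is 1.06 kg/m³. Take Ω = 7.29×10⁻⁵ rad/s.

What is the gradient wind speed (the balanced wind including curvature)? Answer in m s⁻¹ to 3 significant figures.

7.40 m s⁻¹

Coriolis parameter at 43°N:
f = 2Ω sin φ = 2 × 7.29×10⁻⁵ × sin 43° = 9.94×10⁻⁵ s⁻¹
Pressure gradient: |∂P/∂n| = 400 Pa / 388000 m = 1.03×10⁻³ Pa/m
Geostrophic speed: V_g = |∂P/∂n|/(fρ) = 1.03×10⁻³/(9.94×10⁻⁵ × 1.06) = 9.78 m/s
Around a low, centrifugal force acts outward with Coriolis, so pressure-gradient force balances both:
(1/ρ)|∂P/∂n| = fV + V²/R  →  V² + fR·V − fR·V_g = 0
With fR = 9.94×10⁻⁵ × 231×10³ m = 23.0 m/s:
V = [−fR + √((fR)² + 4 fR V_g)]/2 = [−23.0 + √(23.0² + 4×23.0×9.78)]/2 = 7.4 m/s
Subgeostrophic (V < V_g = 9.78 m/s), as expected around a low.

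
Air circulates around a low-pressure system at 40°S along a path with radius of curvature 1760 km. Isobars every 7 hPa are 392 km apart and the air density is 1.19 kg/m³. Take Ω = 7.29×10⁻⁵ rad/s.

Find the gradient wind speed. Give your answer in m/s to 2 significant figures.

15 m/s

Coriolis parameter at 40°S:
f = 2Ω sin φ = 2 × 7.29×10⁻⁵ × sin 40° = 9.37×10⁻⁵ s⁻¹
Pressure gradient: |∂P/∂n| = 700 Pa / 392000 m = 1.79×10⁻³ Pa/m
Geostrophic speed: V_g = |∂P/∂n|/(fρ) = 1.79×10⁻³/(9.37×10⁻⁵ × 1.19) = 16.0 m/s
Around a low, centrifugal force acts outward with Coriolis, so pressure-gradient force balances both:
(1/ρ)|∂P/∂n| = fV + V²/R  →  V² + fR·V − fR·V_g = 0
With fR = 9.37×10⁻⁵ × 1760×10³ m = 165 m/s:
V = [−fR + √((fR)² + 4 fR V_g)]/2 = [−165 + √(165² + 4×165×16)]/2 = 14.7 m/s
Subgeostrophic (V < V_g = 16 m/s), as expected around a low.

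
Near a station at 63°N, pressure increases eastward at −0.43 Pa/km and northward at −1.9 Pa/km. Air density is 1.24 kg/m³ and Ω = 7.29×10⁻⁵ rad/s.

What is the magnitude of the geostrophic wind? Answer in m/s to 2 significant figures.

12 m/s

Coriolis parameter at 63°N:
f = 2Ω sin φ = 2 × 7.29×10⁻⁵ × sin 63° = 1.30×10⁻⁴ s⁻¹
Component geostrophic relations (x east, y north):
u_g = −(1/(fρ)) ∂P/∂y,  v_g = (1/(fρ)) ∂P/∂x
u_g = −(−1.9×10⁻³)/(1.30×10⁻⁴ × 1.24) = 11.8 m/s;  v_g = (−0.43×10⁻³)/(1.30×10⁻⁴ × 1.24) = −2.67 m/s
|V_g| = √(u_g² + v_g²) = 12.1 m/s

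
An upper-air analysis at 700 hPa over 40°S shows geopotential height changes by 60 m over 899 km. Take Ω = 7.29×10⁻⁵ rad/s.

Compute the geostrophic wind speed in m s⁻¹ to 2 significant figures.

7.0 m s⁻¹

Coriolis parameter at 40°S:
f = 2Ω sin φ = 2 × 7.29×10⁻⁵ × sin 40° = 9.37×10⁻⁵ s⁻¹
Height gradient: |∂Z/∂n| = 60 m / 899000 m = 6.67×10⁻⁵
On a pressure surface, geostrophic balance gives V_g = (g/f)|∂Z/∂n|:
V_g = 9.81 × 6.67×10⁻⁵ / 9.37×10⁻⁵ = 6.99 m/s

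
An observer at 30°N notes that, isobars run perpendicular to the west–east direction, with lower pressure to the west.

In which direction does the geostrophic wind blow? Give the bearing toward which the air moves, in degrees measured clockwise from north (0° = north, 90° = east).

000°

The pressure-gradient force points toward the west (bearing 270°).
Geostrophic balance: in the Northern Hemisphere the Coriolis force deflects motion to the right, so the geostrophic wind blows 90° to the right of the pressure-gradient force (low pressure on the left).
Rotating 270° by 90° clockwise gives 000° — the wind blows toward the north.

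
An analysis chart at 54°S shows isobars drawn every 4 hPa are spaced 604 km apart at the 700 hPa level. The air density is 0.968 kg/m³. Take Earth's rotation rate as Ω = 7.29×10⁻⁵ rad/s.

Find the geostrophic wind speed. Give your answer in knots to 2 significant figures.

Coriolis parameter at 54°S:
f = 2Ω sin φ = 2 × 7.29×10⁻⁵ × sin 54° = 1.18×10⁻⁴ s⁻¹
Pressure gradient: |∂P/∂n| = 400 Pa / 604000 m = 6.62×10⁻⁴ Pa/m
Geostrophic balance (pressure-gradient force = Coriolis force):
V_g = (1/(fρ)) |∂P/∂n| = 6.62×10⁻⁴ / (1.18×10⁻⁴ × 0.968) = 5.80 m/s
Converting: 5.80 m/s × 1.944 = 11 knots

11 knots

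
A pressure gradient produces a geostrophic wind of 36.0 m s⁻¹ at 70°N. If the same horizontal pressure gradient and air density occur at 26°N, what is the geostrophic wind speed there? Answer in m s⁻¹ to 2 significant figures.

77 m s⁻¹

With the same pressure gradient and density, V_g ∝ 1/f ∝ 1/sin φ.
V₂ = V₁ · sin φ₁ / sin φ₂ = 36.0 × sin 70° / sin 26°
V₂ = 36.0 × 0.9397/0.4384 = 77 m s⁻¹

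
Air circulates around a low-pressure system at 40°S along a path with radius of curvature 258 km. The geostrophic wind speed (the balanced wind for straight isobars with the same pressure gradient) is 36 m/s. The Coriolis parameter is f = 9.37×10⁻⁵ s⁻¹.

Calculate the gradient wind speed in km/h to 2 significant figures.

Around a low, centrifugal force acts outward with Coriolis, so pressure-gradient force balances both:
(1/ρ)|∂P/∂n| = fV + V²/R  →  V² + fR·V − fR·V_g = 0
With fR = 9.37×10⁻⁵ × 258×10³ m = 24.2 m/s:
V = [−fR + √((fR)² + 4 fR V_g)]/2 = [−24.2 + √(24.2² + 4×24.2×36)]/2 = 19.8 m/s
Subgeostrophic (V < V_g = 36 m/s), as expected around a low.
Converting: 19.8 m/s × 3.6 = 71 km/h

71 km/h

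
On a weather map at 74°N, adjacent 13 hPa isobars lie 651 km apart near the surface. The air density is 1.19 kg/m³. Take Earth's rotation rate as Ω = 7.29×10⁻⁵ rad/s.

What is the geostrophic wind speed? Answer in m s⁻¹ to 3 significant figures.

12.0 m s⁻¹

Coriolis parameter at 74°N:
f = 2Ω sin φ = 2 × 7.29×10⁻⁵ × sin 74° = 1.40×10⁻⁴ s⁻¹
Pressure gradient: |∂P/∂n| = 1300 Pa / 651000 m = 2.00×10⁻³ Pa/m
Geostrophic balance (pressure-gradient force = Coriolis force):
V_g = (1/(fρ)) |∂P/∂n| = 2.00×10⁻³ / (1.40×10⁻⁴ × 1.19) = 12.0 m/s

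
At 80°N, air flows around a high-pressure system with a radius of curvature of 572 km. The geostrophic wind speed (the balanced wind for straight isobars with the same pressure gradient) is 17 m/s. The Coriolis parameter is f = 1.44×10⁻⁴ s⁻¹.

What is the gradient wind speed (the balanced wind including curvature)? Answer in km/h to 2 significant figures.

86 km/h

Around a high, pressure-gradient force acts outward with centrifugal, so Coriolis balances both:
fV = (1/ρ)|∂P/∂n| + V²/R  →  V² − fR·V + fR·V_g = 0
With fR = 1.44×10⁻⁴ × 572×10³ m = 82.4 m/s:
V = [fR − √((fR)² − 4 fR V_g)]/2 = [82.4 − √(82.4² − 4×82.4×17)]/2 = 24 m/s
Supergeostrophic (V > V_g = 17 m/s), as expected around a high.
Converting: 24 m/s × 3.6 = 86 km/h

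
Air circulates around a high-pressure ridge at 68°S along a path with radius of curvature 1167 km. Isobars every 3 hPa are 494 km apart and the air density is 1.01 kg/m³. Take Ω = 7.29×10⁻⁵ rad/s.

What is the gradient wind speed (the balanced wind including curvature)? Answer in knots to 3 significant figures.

8.90 knots

Coriolis parameter at 68°S:
f = 2Ω sin φ = 2 × 7.29×10⁻⁵ × sin 68° = 1.35×10⁻⁴ s⁻¹
Pressure gradient: |∂P/∂n| = 300 Pa / 494000 m = 6.07×10⁻⁴ Pa/m
Geostrophic speed: V_g = |∂P/∂n|/(fρ) = 6.07×10⁻⁴/(1.35×10⁻⁴ × 1.01) = 4.45 m/s
Around a high, pressure-gradient force acts outward with centrifugal, so Coriolis balances both:
fV = (1/ρ)|∂P/∂n| + V²/R  →  V² − fR·V + fR·V_g = 0
With fR = 1.35×10⁻⁴ × 1167×10³ m = 158 m/s:
V = [fR − √((fR)² − 4 fR V_g)]/2 = [158 − √(158² − 4×158×4.45)]/2 = 4.58 m/s
Supergeostrophic (V > V_g = 4.45 m/s), as expected around a high.
Converting: 4.58 m/s × 1.944 = 8.90 knots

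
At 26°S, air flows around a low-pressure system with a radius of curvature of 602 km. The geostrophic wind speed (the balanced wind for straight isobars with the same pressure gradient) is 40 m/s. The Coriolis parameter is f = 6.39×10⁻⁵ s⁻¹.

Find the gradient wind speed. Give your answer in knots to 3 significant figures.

47.5 knots

Around a low, centrifugal force acts outward with Coriolis, so pressure-gradient force balances both:
(1/ρ)|∂P/∂n| = fV + V²/R  →  V² + fR·V − fR·V_g = 0
With fR = 6.39×10⁻⁵ × 602×10³ m = 38.5 m/s:
V = [−fR + √((fR)² + 4 fR V_g)]/2 = [−38.5 + √(38.5² + 4×38.5×40)]/2 = 24.5 m/s
Subgeostrophic (V < V_g = 40 m/s), as expected around a low.
Converting: 24.5 m/s × 1.944 = 47.5 knots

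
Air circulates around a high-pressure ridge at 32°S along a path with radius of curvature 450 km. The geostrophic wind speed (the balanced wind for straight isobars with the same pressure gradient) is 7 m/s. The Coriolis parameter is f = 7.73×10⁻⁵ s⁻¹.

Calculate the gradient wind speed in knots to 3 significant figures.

18.9 knots

Around a high, pressure-gradient force acts outward with centrifugal, so Coriolis balances both:
fV = (1/ρ)|∂P/∂n| + V²/R  →  V² − fR·V + fR·V_g = 0
With fR = 7.73×10⁻⁵ × 450×10³ m = 34.8 m/s:
V = [fR − √((fR)² − 4 fR V_g)]/2 = [34.8 − √(34.8² − 4×34.8×7)]/2 = 9.71 m/s
Supergeostrophic (V > V_g = 7 m/s), as expected around a high.
Converting: 9.71 m/s × 1.944 = 18.9 knots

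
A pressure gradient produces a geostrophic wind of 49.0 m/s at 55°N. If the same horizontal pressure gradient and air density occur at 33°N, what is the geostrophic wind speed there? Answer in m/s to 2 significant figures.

With the same pressure gradient and density, V_g ∝ 1/f ∝ 1/sin φ.
V₂ = V₁ · sin φ₁ / sin φ₂ = 49.0 × sin 55° / sin 33°
V₂ = 49.0 × 0.8192/0.5446 = 74 m/s

74 m/s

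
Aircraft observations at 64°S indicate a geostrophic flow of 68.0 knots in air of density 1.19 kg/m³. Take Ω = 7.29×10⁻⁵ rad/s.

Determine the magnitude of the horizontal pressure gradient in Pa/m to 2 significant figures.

5.5×10⁻³ Pa/m

Coriolis parameter at 64°S:
f = 2Ω sin φ = 2 × 7.29×10⁻⁵ × sin 64° = 1.31×10⁻⁴ s⁻¹
Wind speed in SI: 68.0 knots = 35.0 m/s
Geostrophic balance rearranged: |∂P/∂n| = f ρ V_g
|∂P/∂n| = 1.31×10⁻⁴ × 1.19 × 35.0 = 5.46×10⁻³ Pa/m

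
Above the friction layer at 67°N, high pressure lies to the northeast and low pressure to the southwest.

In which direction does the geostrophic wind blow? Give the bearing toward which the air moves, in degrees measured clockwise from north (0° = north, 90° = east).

315°

The pressure-gradient force points toward the southwest (bearing 225°).
Geostrophic balance: in the Northern Hemisphere the Coriolis force deflects motion to the right, so the geostrophic wind blows 90° to the right of the pressure-gradient force (low pressure on the left).
Rotating 225° by 90° clockwise gives 315° — the wind blows toward the northwest.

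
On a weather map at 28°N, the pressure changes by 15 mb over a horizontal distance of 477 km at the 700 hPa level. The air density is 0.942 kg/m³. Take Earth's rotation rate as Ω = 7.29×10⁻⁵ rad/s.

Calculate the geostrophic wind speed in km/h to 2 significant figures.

180 km/h

Coriolis parameter at 28°N:
f = 2Ω sin φ = 2 × 7.29×10⁻⁵ × sin 28° = 6.84×10⁻⁵ s⁻¹
Pressure gradient: |∂P/∂n| = 1500 Pa / 477000 m = 3.14×10⁻³ Pa/m
Geostrophic balance (pressure-gradient force = Coriolis force):
V_g = (1/(fρ)) |∂P/∂n| = 3.14×10⁻³ / (6.84×10⁻⁵ × 0.942) = 48.8 m/s
Converting: 48.8 m/s × 3.6 = 180 km/h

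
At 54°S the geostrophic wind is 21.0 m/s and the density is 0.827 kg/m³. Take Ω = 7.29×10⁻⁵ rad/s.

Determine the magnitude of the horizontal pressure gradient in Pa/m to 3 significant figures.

Coriolis parameter at 54°S:
f = 2Ω sin φ = 2 × 7.29×10⁻⁵ × sin 54° = 1.18×10⁻⁴ s⁻¹
Geostrophic balance rearranged: |∂P/∂n| = f ρ V_g
|∂P/∂n| = 1.18×10⁻⁴ × 0.827 × 21.0 = 2.05×10⁻³ Pa/m

2.05×10⁻³ Pa/m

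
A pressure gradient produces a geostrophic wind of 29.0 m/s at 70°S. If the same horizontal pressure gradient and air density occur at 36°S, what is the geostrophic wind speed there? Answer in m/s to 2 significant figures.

46 m/s

With the same pressure gradient and density, V_g ∝ 1/f ∝ 1/sin φ.
V₂ = V₁ · sin φ₁ / sin φ₂ = 29.0 × sin 70° / sin 36°
V₂ = 29.0 × 0.9397/0.5878 = 46 m/s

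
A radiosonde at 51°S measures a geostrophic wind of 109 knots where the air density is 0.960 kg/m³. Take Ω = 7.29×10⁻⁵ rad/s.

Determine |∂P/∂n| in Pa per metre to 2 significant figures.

Coriolis parameter at 51°S:
f = 2Ω sin φ = 2 × 7.29×10⁻⁵ × sin 51° = 1.13×10⁻⁴ s⁻¹
Wind speed in SI: 109 knots = 56.1 m/s
Geostrophic balance rearranged: |∂P/∂n| = f ρ V_g
|∂P/∂n| = 1.13×10⁻⁴ × 0.960 × 56.1 = 6.10×10⁻³ Pa/m

6.1×10⁻³ Pa/m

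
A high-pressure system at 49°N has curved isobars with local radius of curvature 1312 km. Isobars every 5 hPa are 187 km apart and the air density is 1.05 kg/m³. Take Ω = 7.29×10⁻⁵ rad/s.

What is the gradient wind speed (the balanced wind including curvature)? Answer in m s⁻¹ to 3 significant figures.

28.9 m s⁻¹

Coriolis parameter at 49°N:
f = 2Ω sin φ = 2 × 7.29×10⁻⁵ × sin 49° = 1.10×10⁻⁴ s⁻¹
Pressure gradient: |∂P/∂n| = 500 Pa / 187000 m = 2.67×10⁻³ Pa/m
Geostrophic speed: V_g = |∂P/∂n|/(fρ) = 2.67×10⁻³/(1.10×10⁻⁴ × 1.05) = 23.1 m/s
Around a high, pressure-gradient force acts outward with centrifugal, so Coriolis balances both:
fV = (1/ρ)|∂P/∂n| + V²/R  →  V² − fR·V + fR·V_g = 0
With fR = 1.10×10⁻⁴ × 1312×10³ m = 144 m/s:
V = [fR − √((fR)² − 4 fR V_g)]/2 = [144 − √(144² − 4×144×23.1)]/2 = 28.9 m/s
Supergeostrophic (V > V_g = 23.1 m/s), as expected around a high.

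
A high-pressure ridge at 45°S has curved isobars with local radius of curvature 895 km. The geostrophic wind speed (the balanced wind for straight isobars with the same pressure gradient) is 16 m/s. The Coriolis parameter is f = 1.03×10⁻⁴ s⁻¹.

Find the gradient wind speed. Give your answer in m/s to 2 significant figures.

Around a high, pressure-gradient force acts outward with centrifugal, so Coriolis balances both:
fV = (1/ρ)|∂P/∂n| + V²/R  →  V² − fR·V + fR·V_g = 0
With fR = 1.03×10⁻⁴ × 895×10³ m = 92.2 m/s:
V = [fR − √((fR)² − 4 fR V_g)]/2 = [92.2 − √(92.2² − 4×92.2×16)]/2 = 20.6 m/s
Supergeostrophic (V > V_g = 16 m/s), as expected around a high.

21 m/s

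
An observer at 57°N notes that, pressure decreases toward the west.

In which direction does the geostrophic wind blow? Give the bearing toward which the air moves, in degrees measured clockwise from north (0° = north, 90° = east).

000°

The pressure-gradient force points toward the west (bearing 270°).
Geostrophic balance: in the Northern Hemisphere the Coriolis force deflects motion to the right, so the geostrophic wind blows 90° to the right of the pressure-gradient force (low pressure on the left).
Rotating 270° by 90° clockwise gives 000° — the wind blows toward the north.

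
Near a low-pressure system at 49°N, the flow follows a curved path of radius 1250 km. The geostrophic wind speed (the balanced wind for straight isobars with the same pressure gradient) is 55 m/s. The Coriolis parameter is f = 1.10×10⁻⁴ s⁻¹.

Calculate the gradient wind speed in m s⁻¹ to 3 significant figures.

42.1 m s⁻¹

Around a low, centrifugal force acts outward with Coriolis, so pressure-gradient force balances both:
(1/ρ)|∂P/∂n| = fV + V²/R  →  V² + fR·V − fR·V_g = 0
With fR = 1.10×10⁻⁴ × 1250×10³ m = 138 m/s:
V = [−fR + √((fR)² + 4 fR V_g)]/2 = [−138 + √(138² + 4×138×55)]/2 = 42.1 m/s
Subgeostrophic (V < V_g = 55 m/s), as expected around a low.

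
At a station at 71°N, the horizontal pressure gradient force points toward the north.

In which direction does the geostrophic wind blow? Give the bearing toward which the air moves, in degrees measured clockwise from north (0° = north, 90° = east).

The pressure-gradient force points toward the north (bearing 000°).
Geostrophic balance: in the Northern Hemisphere the Coriolis force deflects motion to the right, so the geostrophic wind blows 90° to the right of the pressure-gradient force (low pressure on the left).
Rotating 000° by 90° clockwise gives 090° — the wind blows toward the east.

090°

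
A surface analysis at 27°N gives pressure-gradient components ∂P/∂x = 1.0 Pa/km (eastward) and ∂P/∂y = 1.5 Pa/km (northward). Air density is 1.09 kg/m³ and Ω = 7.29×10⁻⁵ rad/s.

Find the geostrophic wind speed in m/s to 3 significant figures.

Coriolis parameter at 27°N:
f = 2Ω sin φ = 2 × 7.29×10⁻⁵ × sin 27° = 6.62×10⁻⁵ s⁻¹
Component geostrophic relations (x east, y north):
u_g = −(1/(fρ)) ∂P/∂y,  v_g = (1/(fρ)) ∂P/∂x
u_g = −(1.5×10⁻³)/(6.62×10⁻⁵ × 1.09) = −20.8 m/s;  v_g = (1.0×10⁻³)/(6.62×10⁻⁵ × 1.09) = 13.9 m/s
|V_g| = √(u_g² + v_g²) = 25.0 m/s

25.0 m/s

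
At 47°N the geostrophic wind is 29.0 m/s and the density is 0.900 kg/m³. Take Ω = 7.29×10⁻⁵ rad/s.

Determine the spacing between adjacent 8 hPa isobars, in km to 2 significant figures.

290 km

Coriolis parameter at 47°N:
f = 2Ω sin φ = 2 × 7.29×10⁻⁵ × sin 47° = 1.07×10⁻⁴ s⁻¹
Geostrophic balance rearranged: |∂P/∂n| = f ρ V_g
|∂P/∂n| = 1.07×10⁻⁴ × 0.900 × 29.0 = 2.78×10⁻³ Pa/m
Isobar spacing: Δn = ΔP/|∂P/∂n| = 800 Pa / 2.78×10⁻³ Pa/m = 287451 m ≈ 290 km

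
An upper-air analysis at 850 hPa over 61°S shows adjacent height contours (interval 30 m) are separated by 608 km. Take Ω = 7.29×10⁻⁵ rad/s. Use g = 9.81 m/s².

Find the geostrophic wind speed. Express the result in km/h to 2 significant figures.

14 km/h

Coriolis parameter at 61°S:
f = 2Ω sin φ = 2 × 7.29×10⁻⁵ × sin 61° = 1.28×10⁻⁴ s⁻¹
Height gradient: |∂Z/∂n| = 30 m / 608000 m = 4.93×10⁻⁵
On a pressure surface, geostrophic balance gives V_g = (g/f)|∂Z/∂n|:
V_g = 9.81 × 4.93×10⁻⁵ / 1.28×10⁻⁴ = 3.80 m/s
Converting: 3.80 m/s × 3.6 = 14 km/h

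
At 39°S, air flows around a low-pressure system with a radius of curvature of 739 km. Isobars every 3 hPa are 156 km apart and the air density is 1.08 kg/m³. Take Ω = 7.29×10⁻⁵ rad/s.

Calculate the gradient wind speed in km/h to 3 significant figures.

Coriolis parameter at 39°S:
f = 2Ω sin φ = 2 × 7.29×10⁻⁵ × sin 39° = 9.18×10⁻⁵ s⁻¹
Pressure gradient: |∂P/∂n| = 300 Pa / 156000 m = 1.92×10⁻³ Pa/m
Geostrophic speed: V_g = |∂P/∂n|/(fρ) = 1.92×10⁻³/(9.18×10⁻⁵ × 1.08) = 19.4 m/s
Around a low, centrifugal force acts outward with Coriolis, so pressure-gradient force balances both:
(1/ρ)|∂P/∂n| = fV + V²/R  →  V² + fR·V − fR·V_g = 0
With fR = 9.18×10⁻⁵ × 739×10³ m = 67.8 m/s:
V = [−fR + √((fR)² + 4 fR V_g)]/2 = [−67.8 + √(67.8² + 4×67.8×19.4)]/2 = 15.7 m/s
Subgeostrophic (V < V_g = 19.4 m/s), as expected around a low.
Converting: 15.7 m/s × 3.6 = 56.7 km/h

56.7 km/h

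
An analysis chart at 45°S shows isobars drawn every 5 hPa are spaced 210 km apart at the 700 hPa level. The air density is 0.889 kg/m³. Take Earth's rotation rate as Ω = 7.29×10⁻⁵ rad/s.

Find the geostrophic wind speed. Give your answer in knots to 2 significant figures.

50 knots

Coriolis parameter at 45°S:
f = 2Ω sin φ = 2 × 7.29×10⁻⁵ × sin 45° = 1.03×10⁻⁴ s⁻¹
Pressure gradient: |∂P/∂n| = 500 Pa / 210000 m = 2.38×10⁻³ Pa/m
Geostrophic balance (pressure-gradient force = Coriolis force):
V_g = (1/(fρ)) |∂P/∂n| = 2.38×10⁻³ / (1.03×10⁻⁴ × 0.889) = 26.0 m/s
Converting: 26.0 m/s × 1.944 = 50 knots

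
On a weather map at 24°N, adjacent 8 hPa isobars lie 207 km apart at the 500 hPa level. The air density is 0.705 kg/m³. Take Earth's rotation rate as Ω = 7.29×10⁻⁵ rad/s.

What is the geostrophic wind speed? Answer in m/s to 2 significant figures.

Coriolis parameter at 24°N:
f = 2Ω sin φ = 2 × 7.29×10⁻⁵ × sin 24° = 5.93×10⁻⁵ s⁻¹
Pressure gradient: |∂P/∂n| = 800 Pa / 207000 m = 3.86×10⁻³ Pa/m
Geostrophic balance (pressure-gradient force = Coriolis force):
V_g = (1/(fρ)) |∂P/∂n| = 3.86×10⁻³ / (5.93×10⁻⁵ × 0.705) = 92.4 m/s

92 m/s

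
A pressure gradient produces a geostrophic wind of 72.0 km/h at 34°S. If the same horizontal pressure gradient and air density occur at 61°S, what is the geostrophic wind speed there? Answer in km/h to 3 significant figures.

With the same pressure gradient and density, V_g ∝ 1/f ∝ 1/sin φ.
V₂ = V₁ · sin φ₁ / sin φ₂ = 72.0 × sin 34° / sin 61°
V₂ = 72.0 × 0.5592/0.8746 = 46.0 km/h

46.0 km/h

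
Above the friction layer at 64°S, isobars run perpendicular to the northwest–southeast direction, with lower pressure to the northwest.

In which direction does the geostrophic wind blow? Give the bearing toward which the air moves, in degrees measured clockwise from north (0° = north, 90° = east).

The pressure-gradient force points toward the northwest (bearing 315°).
Geostrophic balance: in the Southern Hemisphere the Coriolis force deflects motion to the left, so the geostrophic wind blows 90° to the left of the pressure-gradient force (low pressure on the right).
Rotating 315° by 90° counterclockwise gives 225° — the wind blows toward the southwest.

225°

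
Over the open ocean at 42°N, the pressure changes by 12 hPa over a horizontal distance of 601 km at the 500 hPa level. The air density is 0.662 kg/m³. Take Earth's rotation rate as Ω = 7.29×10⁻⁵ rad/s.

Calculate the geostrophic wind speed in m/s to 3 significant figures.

Coriolis parameter at 42°N:
f = 2Ω sin φ = 2 × 7.29×10⁻⁵ × sin 42° = 9.76×10⁻⁵ s⁻¹
Pressure gradient: |∂P/∂n| = 1200 Pa / 601000 m = 2.00×10⁻³ Pa/m
Geostrophic balance (pressure-gradient force = Coriolis force):
V_g = (1/(fρ)) |∂P/∂n| = 2.00×10⁻³ / (9.76×10⁻⁵ × 0.662) = 30.9 m/s

30.9 m/s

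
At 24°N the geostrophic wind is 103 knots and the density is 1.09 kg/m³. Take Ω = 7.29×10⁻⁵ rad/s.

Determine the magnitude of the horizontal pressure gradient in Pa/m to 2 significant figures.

Coriolis parameter at 24°N:
f = 2Ω sin φ = 2 × 7.29×10⁻⁵ × sin 24° = 5.93×10⁻⁵ s⁻¹
Wind speed in SI: 103 knots = 53.0 m/s
Geostrophic balance rearranged: |∂P/∂n| = f ρ V_g
|∂P/∂n| = 5.93×10⁻⁵ × 1.09 × 53.0 = 3.43×10⁻³ Pa/m

3.4×10⁻³ Pa/m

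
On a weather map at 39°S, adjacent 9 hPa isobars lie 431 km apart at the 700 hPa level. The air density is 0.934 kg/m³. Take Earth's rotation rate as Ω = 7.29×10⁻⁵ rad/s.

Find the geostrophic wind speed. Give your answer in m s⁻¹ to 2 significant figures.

Coriolis parameter at 39°S:
f = 2Ω sin φ = 2 × 7.29×10⁻⁵ × sin 39° = 9.18×10⁻⁵ s⁻¹
Pressure gradient: |∂P/∂n| = 900 Pa / 431000 m = 2.09×10⁻³ Pa/m
Geostrophic balance (pressure-gradient force = Coriolis force):
V_g = (1/(fρ)) |∂P/∂n| = 2.09×10⁻³ / (9.18×10⁻⁵ × 0.934) = 24.4 m/s

24 m s⁻¹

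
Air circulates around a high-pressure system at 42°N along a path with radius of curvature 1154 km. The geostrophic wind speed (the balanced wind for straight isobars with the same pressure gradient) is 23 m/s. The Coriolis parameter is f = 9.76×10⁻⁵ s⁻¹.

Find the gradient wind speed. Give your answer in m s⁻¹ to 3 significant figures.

32.2 m s⁻¹

Around a high, pressure-gradient force acts outward with centrifugal, so Coriolis balances both:
fV = (1/ρ)|∂P/∂n| + V²/R  →  V² − fR·V + fR·V_g = 0
With fR = 9.76×10⁻⁵ × 1154×10³ m = 113 m/s:
V = [fR − √((fR)² − 4 fR V_g)]/2 = [113 − √(113² − 4×113×23)]/2 = 32.2 m/s
Supergeostrophic (V > V_g = 23 m/s), as expected around a high.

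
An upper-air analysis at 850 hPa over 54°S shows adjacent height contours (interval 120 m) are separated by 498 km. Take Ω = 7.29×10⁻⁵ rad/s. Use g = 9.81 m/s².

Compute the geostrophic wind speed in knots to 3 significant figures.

39.0 knots

Coriolis parameter at 54°S:
f = 2Ω sin φ = 2 × 7.29×10⁻⁵ × sin 54° = 1.18×10⁻⁴ s⁻¹
Height gradient: |∂Z/∂n| = 120 m / 498000 m = 2.41×10⁻⁴
On a pressure surface, geostrophic balance gives V_g = (g/f)|∂Z/∂n|:
V_g = 9.81 × 2.41×10⁻⁴ / 1.18×10⁻⁴ = 20.0 m/s
Converting: 20.0 m/s × 1.944 = 39.0 knots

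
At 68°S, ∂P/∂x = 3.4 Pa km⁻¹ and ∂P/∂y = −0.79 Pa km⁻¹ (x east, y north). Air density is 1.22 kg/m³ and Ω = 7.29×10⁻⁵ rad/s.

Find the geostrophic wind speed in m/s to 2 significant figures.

Coriolis parameter at 68°S:
f = 2Ω sin φ = 2 × 7.29×10⁻⁵ × sin 68° = 1.35×10⁻⁴ s⁻¹
In the Southern Hemisphere f is negative: f = −1.35×10⁻⁴ s⁻¹.
Component geostrophic relations (x east, y north):
u_g = −(1/(fρ)) ∂P/∂y,  v_g = (1/(fρ)) ∂P/∂x
u_g = −(−0.79×10⁻³)/(−1.35×10⁻⁴ × 1.22) = −4.79 m/s;  v_g = (3.4×10⁻³)/(−1.35×10⁻⁴ × 1.22) = −20.6 m/s
|V_g| = √(u_g² + v_g²) = 21.2 m/s

21 m/s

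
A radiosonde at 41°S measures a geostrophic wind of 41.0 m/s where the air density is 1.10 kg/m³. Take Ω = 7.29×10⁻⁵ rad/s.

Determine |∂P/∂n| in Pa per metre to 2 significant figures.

Coriolis parameter at 41°S:
f = 2Ω sin φ = 2 × 7.29×10⁻⁵ × sin 41° = 9.57×10⁻⁵ s⁻¹
Geostrophic balance rearranged: |∂P/∂n| = f ρ V_g
|∂P/∂n| = 9.57×10⁻⁵ × 1.10 × 41.0 = 4.31×10⁻³ Pa/m

4.3×10⁻³ Pa/m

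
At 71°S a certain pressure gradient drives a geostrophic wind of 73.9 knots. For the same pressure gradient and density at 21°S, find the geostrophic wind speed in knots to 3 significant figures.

195 knots

With the same pressure gradient and density, V_g ∝ 1/f ∝ 1/sin φ.
V₂ = V₁ · sin φ₁ / sin φ₂ = 73.9 × sin 71° / sin 21°
V₂ = 73.9 × 0.9455/0.3584 = 195 knots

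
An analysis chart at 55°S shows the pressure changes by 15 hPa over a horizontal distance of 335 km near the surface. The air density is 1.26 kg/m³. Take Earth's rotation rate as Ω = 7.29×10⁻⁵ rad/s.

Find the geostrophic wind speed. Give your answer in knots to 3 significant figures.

57.8 knots

Coriolis parameter at 55°S:
f = 2Ω sin φ = 2 × 7.29×10⁻⁵ × sin 55° = 1.19×10⁻⁴ s⁻¹
Pressure gradient: |∂P/∂n| = 1500 Pa / 335000 m = 4.48×10⁻³ Pa/m
Geostrophic balance (pressure-gradient force = Coriolis force):
V_g = (1/(fρ)) |∂P/∂n| = 4.48×10⁻³ / (1.19×10⁻⁴ × 1.26) = 29.8 m/s
Converting: 29.8 m/s × 1.944 = 57.8 knots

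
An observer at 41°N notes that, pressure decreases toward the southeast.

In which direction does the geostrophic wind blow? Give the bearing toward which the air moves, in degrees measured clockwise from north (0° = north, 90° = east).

The pressure-gradient force points toward the southeast (bearing 135°).
Geostrophic balance: in the Northern Hemisphere the Coriolis force deflects motion to the right, so the geostrophic wind blows 90° to the right of the pressure-gradient force (low pressure on the left).
Rotating 135° by 90° clockwise gives 225° — the wind blows toward the southwest.

225°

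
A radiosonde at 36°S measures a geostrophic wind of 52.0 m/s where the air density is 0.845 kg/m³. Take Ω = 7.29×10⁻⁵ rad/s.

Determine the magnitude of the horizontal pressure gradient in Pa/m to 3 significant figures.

Coriolis parameter at 36°S:
f = 2Ω sin φ = 2 × 7.29×10⁻⁵ × sin 36° = 8.57×10⁻⁵ s⁻¹
Geostrophic balance rearranged: |∂P/∂n| = f ρ V_g
|∂P/∂n| = 8.57×10⁻⁵ × 0.845 × 52.0 = 3.77×10⁻³ Pa/m

3.77×10⁻³ Pa/m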